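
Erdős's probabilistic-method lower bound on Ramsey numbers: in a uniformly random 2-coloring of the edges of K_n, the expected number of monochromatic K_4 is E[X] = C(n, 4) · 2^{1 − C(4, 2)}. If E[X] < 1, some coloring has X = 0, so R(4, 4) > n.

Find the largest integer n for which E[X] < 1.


We need C(n, 4) · 2^{1 − 6} < 1, i.e. C(n, 4) < 2^{6 − 1} = 32.
Check values of n near the boundary:
  n = 4: C(4, 4) = 1; 1 < 32? YES
  n = 5: C(5, 4) = 5; 5 < 32? YES
  n = 6: C(6, 4) = 15; 15 < 32? YES
  n = 7: C(7, 4) = 35; 35 < 32? NO
  n = 8: C(8, 4) = 70; 70 < 32? NO
The largest n with C(n, 4) < 32 is n = 6 (where E[X] = 15/32 ≈ 0.46875). Hence R(4, 4) > 6, i.e. R(4, 4) ≥ 7.

Largest n = 6; hence R(4, 4) > 6.


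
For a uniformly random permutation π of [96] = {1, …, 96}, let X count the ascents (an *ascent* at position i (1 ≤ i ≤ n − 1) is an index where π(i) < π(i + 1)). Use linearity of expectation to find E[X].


Write X = Σ X_I over i = 1, …, 95, with X_I the indicator of one ascent.
There are 95 indicators.
For each fixed i, the pair (π(i), π(i+1)) is a uniformly random ordered pair of distinct values from {1, …, 96}; by symmetry P[π(i) < π(i+1)] = 1/2.
By linearity: E[X] = 95 · (1/2) = (96 − 1) · (1/2) = 95/2 ≈ 47.500.

E[X] = 95/2 = 47.500.


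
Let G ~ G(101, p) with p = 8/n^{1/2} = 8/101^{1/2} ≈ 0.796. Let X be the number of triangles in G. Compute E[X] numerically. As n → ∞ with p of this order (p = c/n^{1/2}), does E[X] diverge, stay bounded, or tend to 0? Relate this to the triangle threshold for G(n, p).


Number of potential triangles: C(101, 3) = 166650.
Each occurs with probability p³ ≈ (0.796)³ ≈ 5.04415e-01.
By linearity: E[X] = C(101, 3)·p³ ≈ 166650 · 5.04415e-01 ≈ 84060.742.
Since α = 1/2 < 1, p = c/n^{1/2} ≫ 1/n is above the triangle threshold p ~ 1/n. Asymptotically E[X] ~ (c³/6)·n^{3(1−α)} = (8³/6)·n^{1.5} → ∞; triangles are abundant w.h.p.

E[X] ≈ 84060.742; in regime p = Θ(1/n^{1/2}) E[X] diverges (above the triangle threshold p ~ 1/n).


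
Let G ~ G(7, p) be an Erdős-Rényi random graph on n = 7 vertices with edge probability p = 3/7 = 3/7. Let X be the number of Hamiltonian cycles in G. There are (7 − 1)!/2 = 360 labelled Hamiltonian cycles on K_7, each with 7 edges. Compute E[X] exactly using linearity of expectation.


K_7 has (7 − 1)!/2 = 360 labelled Hamiltonian cycles.
For each such Hamiltonian cycle H, let X_H = 1 if all 7 edges of H are present in G. Then P[X_H = 1] = p^{7} = (3/7)^{7} = 2187/823543.
By linearity: E[X] = Σ_H E[X_H] = 360 · p^{7} = 360 · 2187/823543 = 787320/823543.
Numerically: E[X] ≈ 0.956016.

E[X] = 360 · (3/7)^{7} = 787320/823543 ≈ 0.956016.


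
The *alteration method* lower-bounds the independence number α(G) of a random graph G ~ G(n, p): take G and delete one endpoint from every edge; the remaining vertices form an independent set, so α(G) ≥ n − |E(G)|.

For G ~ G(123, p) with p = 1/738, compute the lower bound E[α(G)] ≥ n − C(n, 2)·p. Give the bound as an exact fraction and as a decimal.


E[|E(G)|] = C(123, 2)·p = 7503 · (1/738) = 61/6.
E[α(G)] ≥ n − E[|E(G)|] = 123 − 61/6 = 677/6.
Numerically: ≈ 112.83333.
(This is only a lower bound; the true E[α(G)] may be larger.)

E[α(G)] ≥ 677/6 ≈ 112.83333.


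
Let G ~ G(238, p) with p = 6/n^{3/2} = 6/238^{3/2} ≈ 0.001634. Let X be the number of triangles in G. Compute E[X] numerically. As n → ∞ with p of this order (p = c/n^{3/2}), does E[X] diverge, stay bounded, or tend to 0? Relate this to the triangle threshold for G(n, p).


Number of potential triangles: C(238, 3) = 2218636.
Each occurs with probability p³ ≈ (0.001634)³ ≈ 4.363726e-09.
By linearity: E[X] = C(238, 3)·p³ ≈ 2218636 · 4.363726e-09 ≈ 0.0097.
Since α = 3/2 > 1, p = c/n^{3/2} = o(1/n) is below the triangle threshold p ~ 1/n. Asymptotically E[X] ~ (c³/6)·n^{3(1−α)} = (6³/6)·n^{-1.5} → 0, so by Markov's inequality G has no triangles w.h.p.

E[X] ≈ 0.0097; in regime p = Θ(1/n^{3/2}) E[X] tends to 0 (below the triangle threshold p ~ 1/n).


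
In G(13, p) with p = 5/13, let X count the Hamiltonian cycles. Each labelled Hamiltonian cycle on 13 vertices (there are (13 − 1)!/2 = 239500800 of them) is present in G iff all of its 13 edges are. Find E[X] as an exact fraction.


K_13 has (13 − 1)!/2 = 239500800 labelled Hamiltonian cycles.
For each such Hamiltonian cycle H, let X_H = 1 if all 13 edges of H are present in G. Then P[X_H = 1] = p^{13} = (5/13)^{13} = 1220703125/302875106592253.
By linearity of expectation: E[X] = Σ_H E[X_H] = 239500800 · p^{13} = 239500800 · 1220703125/302875106592253 = 292359375000000000/302875106592253.
Numerically: E[X] ≈ 965.3.

E[X] = 239500800 · (5/13)^{13} = 292359375000000000/302875106592253 ≈ 965.3.


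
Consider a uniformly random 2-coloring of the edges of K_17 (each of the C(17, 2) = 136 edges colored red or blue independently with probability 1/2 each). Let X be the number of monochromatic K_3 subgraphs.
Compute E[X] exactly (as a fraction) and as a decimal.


Let X = Σ_S X_S over the C(17, 3) = 680 subsets S of size 3, where X_S = 1 if the K_3 on S is monochromatic.
For a fixed S, the K_3 on S has C(3, 2) = 3 edges. P[all 3 edges red] = (1/2)^3, and likewise for blue, so P[monochromatic] = 2·(1/2)^3 = 2^{1 − 3} = 1/4.
Summing: E[X] = C(17, 3) · 2^{1 − 3} = 680 · 1/4 = 170.
Numerically: E[X] ≈ 170.000.

E[X] = C(17,3)·2^(1−C(3,2)) = 170 ≈ 170.000.


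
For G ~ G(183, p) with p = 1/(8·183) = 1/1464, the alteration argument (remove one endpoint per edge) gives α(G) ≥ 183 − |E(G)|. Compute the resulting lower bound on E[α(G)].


E[|E(G)|] = C(183, 2)·p = 16653 · (1/1464) = 91/8.
E[α(G)] ≥ n − E[|E(G)|] = 183 − 91/8 = 1373/8.
Numerically: ≈ 171.62500.
(This is only a lower bound; the true E[α(G)] may be larger.)

E[α(G)] ≥ 1373/8 ≈ 171.62500.


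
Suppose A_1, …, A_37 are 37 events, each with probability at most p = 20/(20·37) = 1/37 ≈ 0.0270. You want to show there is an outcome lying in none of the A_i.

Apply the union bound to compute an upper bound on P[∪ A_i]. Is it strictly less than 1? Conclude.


Union bound: P[∪_{i=1}^{37} A_i] ≤ Σ_i P[A_i] ≤ 37·p = 37·(1/37) = 1.
Numerically: 1 ≈ 1.0000.
Is 1 < 1? NO.
Since the bound 1 is ≥ 1, the union bound is uninformative here; it does NOT by itself certify existence.

37·p = 1 ≈ 1.0000; existence NOT certified by the union bound.


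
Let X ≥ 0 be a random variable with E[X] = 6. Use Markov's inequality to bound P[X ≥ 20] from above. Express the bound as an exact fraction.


μ = E[X] = 6, a = 20.
Markov: P[X ≥ 20] ≤ μ/a = (6)/20 = 3/10.
Numerically: ≈ 0.300000.
(Since a = 20 > μ = 6.000000, the bound 3/10 is < 1 and informative.)

P[X ≥ 20] ≤ 3/10 ≈ 0.300000.


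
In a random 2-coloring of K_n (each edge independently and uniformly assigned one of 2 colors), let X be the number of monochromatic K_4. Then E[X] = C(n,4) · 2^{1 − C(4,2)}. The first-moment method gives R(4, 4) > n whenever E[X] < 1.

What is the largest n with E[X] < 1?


We need C(n, 4) · 2^{1 − 6} < 1, i.e. C(n, 4) < 2^{6 − 1} = 32.
Check values of n near the boundary:
  n = 4: C(4, 4) = 1; 1 < 32? YES
  n = 5: C(5, 4) = 5; 5 < 32? YES
  n = 6: C(6, 4) = 15; 15 < 32? YES
  n = 7: C(7, 4) = 35; 35 < 32? NO
The largest n with C(n, 4) < 32 is n = 6 (where E[X] = 15/32 ≈ 0.46875). Hence R(4, 4) > 6, i.e. R(4, 4) ≥ 7.

Largest n = 6; hence R(4, 4) > 6.


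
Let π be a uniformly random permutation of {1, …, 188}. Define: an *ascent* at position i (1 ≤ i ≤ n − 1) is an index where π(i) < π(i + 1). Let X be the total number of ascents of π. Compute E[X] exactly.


Write X = Σ X_I over i = 1, …, 187, with X_I the indicator of one ascent.
There are 187 indicators.
For each fixed i, the pair (π(i), π(i+1)) is a uniformly random ordered pair of distinct values from {1, …, 188}; by symmetry P[π(i) < π(i+1)] = 1/2.
By linearity: E[X] = 187 · (1/2) = (188 − 1) · (1/2) = 187/2 ≈ 93.500000.

E[X] = 187/2 = 93.500000.


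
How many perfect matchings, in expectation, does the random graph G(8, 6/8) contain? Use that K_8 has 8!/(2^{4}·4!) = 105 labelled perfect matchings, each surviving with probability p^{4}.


K_8 has 8!/(2^{4}·4!) = 105 labelled perfect matchings.
For each such perfect matching H, let X_H = 1 if all 4 edges of H are present in G. Then P[X_H = 1] = p^{4} = (3/4)^{4} = 81/256.
By linearity: E[X] = Σ_H E[X_H] = 105 · p^{4} = 105 · 81/256 = 8505/256.
Numerically: E[X] ≈ 33.2.

E[X] = 105 · (3/4)^{4} = 8505/256 ≈ 33.2.


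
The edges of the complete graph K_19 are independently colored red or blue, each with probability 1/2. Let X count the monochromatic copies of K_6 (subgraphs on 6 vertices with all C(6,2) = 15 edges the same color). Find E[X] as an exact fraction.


Let X = Σ_S X_S over the C(19, 6) = 27132 subsets S of size 6, where X_S = 1 if the K_6 on S is monochromatic.
For a fixed S, the K_6 on S has C(6, 2) = 15 edges. P[all 15 edges red] = (1/2)^15, and likewise for blue, so P[monochromatic] = 2·(1/2)^15 = 2^{1 − 15} = 1/16384.
Summing: E[X] = C(19, 6) · 2^{1 − 15} = 27132 · 1/16384 = 6783/4096.
Numerically: E[X] ≈ 1.6560.

E[X] = C(19,6)·2^(1−C(6,2)) = 6783/4096 ≈ 1.6560.


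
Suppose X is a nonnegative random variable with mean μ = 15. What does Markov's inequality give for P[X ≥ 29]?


μ = E[X] = 15, a = 29.
Markov: P[X ≥ 29] ≤ μ/a = (15)/29 = 15/29.
Numerically: ≈ 0.5172.
(Since a = 29 > μ = 15.0000, the bound 15/29 is < 1 and informative.)

P[X ≥ 29] ≤ 15/29 ≈ 0.5172.


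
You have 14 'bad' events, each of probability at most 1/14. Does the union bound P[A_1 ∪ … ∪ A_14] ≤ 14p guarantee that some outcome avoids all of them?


Union bound: P[∪_{i=1}^{14} A_i] ≤ Σ_i P[A_i] ≤ 14·p = 14·(1/14) = 1.
Numerically: 1 ≈ 1.000000.
Is 1 < 1? NO.
Since the bound 1 is ≥ 1, the union bound is uninformative here; it does NOT by itself certify existence.

14·p = 1 ≈ 1.000000; existence NOT certified by the union bound.


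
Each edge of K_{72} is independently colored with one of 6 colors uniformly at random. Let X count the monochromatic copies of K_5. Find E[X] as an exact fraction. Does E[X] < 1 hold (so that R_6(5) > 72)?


E[X] = C(72, 5) · 6^{1 − 10} = 13991544 · 6^{−9} = 13991544/10077696.
As a reduced fraction: E[X] = 194327/139968 ≈ 1.388367.
Is E[X] < 1? NO.
Since E[X] ≥ 1, the first-moment bound is inconclusive at n = 72; it does NOT by itself certify R_6(5) > 72.

E[X] = 194327/139968 ≈ 1.388367; E[X] ≥ 1; first-moment method inconclusive here.


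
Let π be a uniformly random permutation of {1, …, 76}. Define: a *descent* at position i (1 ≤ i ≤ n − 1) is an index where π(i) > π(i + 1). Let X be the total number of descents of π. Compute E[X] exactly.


Write X = Σ X_I over i = 1, …, 75, with X_I the indicator of one descent.
There are 75 indicators.
For each fixed i, the pair (π(i), π(i+1)) is a uniformly random ordered pair of distinct values from {1, …, 76}; by symmetry P[π(i) > π(i+1)] = 1/2.
By linearity: E[X] = 75 · (1/2) = (76 − 1) · (1/2) = 75/2 ≈ 37.500.

E[X] = 75/2 = 37.500.


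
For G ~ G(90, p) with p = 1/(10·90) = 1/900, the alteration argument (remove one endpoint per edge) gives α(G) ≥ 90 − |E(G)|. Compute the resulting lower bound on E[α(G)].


E[|E(G)|] = C(90, 2)·p = 4005 · (1/900) = 89/20.
E[α(G)] ≥ n − E[|E(G)|] = 90 − 89/20 = 1711/20.
Numerically: ≈ 85.550000.
(This is only a lower bound; the true E[α(G)] may be larger.)

E[α(G)] ≥ 1711/20 ≈ 85.550000.


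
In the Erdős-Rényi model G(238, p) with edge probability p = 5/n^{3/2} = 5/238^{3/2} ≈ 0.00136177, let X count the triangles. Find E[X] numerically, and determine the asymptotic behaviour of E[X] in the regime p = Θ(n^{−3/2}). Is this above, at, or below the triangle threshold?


Number of potential triangles: C(238, 3) = 2218636.
Each occurs with probability p³ ≈ (0.00136177)³ ≈ 2.52530423e-09.
By linearity: E[X] = C(238, 3)·p³ ≈ 2218636 · 2.52530423e-09 ≈ 0.005603.
Since α = 3/2 > 1, p = c/n^{3/2} = o(1/n) is below the triangle threshold p ~ 1/n. Asymptotically E[X] ~ (c³/6)·n^{3(1−α)} = (5³/6)·n^{-1.5} → 0, so by Markov's inequality G has no triangles w.h.p.

E[X] ≈ 0.005603; in regime p = Θ(1/n^{3/2}) E[X] tends to 0 (below the triangle threshold p ~ 1/n).


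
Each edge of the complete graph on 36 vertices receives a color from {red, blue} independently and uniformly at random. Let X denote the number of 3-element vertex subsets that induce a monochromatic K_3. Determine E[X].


Let X = Σ_S X_S over the C(36, 3) = 7140 subsets S of size 3, where X_S = 1 if the K_3 on S is monochromatic.
For a fixed S, the K_3 on S has C(3, 2) = 3 edges. P[all 3 edges red] = (1/2)^3, and likewise for blue, so P[monochromatic] = 2·(1/2)^3 = 2^{1 − 3} = 1/4.
Summing: E[X] = C(36, 3) · 2^{1 − 3} = 7140 · 1/4 = 1785.
Numerically: E[X] ≈ 1785.00000.

E[X] = C(36,3)·2^(1−C(3,2)) = 1785 ≈ 1785.00000.


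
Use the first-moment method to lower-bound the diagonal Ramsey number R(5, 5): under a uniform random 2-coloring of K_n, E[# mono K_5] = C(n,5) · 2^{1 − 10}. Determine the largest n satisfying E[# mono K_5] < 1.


We need C(n, 5) · 2^{1 − 10} < 1, i.e. C(n, 5) < 2^{10 − 1} = 512.
Check values of n near the boundary:
  n = 8: C(8, 5) = 56; 56 < 512? YES
  n = 9: C(9, 5) = 126; 126 < 512? YES
  n = 10: C(10, 5) = 252; 252 < 512? YES
  n = 11: C(11, 5) = 462; 462 < 512? YES
  n = 12: C(12, 5) = 792; 792 < 512? NO
  n = 13: C(13, 5) = 1287; 1287 < 512? NO
The largest n with C(n, 5) < 512 is n = 11 (where E[X] = 231/256 ≈ 0.9023438). Hence R(5, 5) > 11, i.e. R(5, 5) ≥ 12.

Largest n = 11; hence R(5, 5) > 11.


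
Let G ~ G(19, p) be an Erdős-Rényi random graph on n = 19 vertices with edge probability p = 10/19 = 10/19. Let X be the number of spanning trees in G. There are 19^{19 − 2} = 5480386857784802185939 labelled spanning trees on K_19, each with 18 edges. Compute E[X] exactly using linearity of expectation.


K_19 has 19^{19 − 2} = 5480386857784802185939 labelled spanning trees.
For each such spanning tree H, let X_H = 1 if all 18 edges of H are present in G. Then P[X_H = 1] = p^{18} = (10/19)^{18} = 1000000000000000000/104127350297911241532841.
Summing the indicators: E[X] = Σ_H E[X_H] = 5480386857784802185939 · p^{18} = 5480386857784802185939 · 1000000000000000000/104127350297911241532841 = 1000000000000000000/19.
Numerically: E[X] ≈ 5.26316e+16.

E[X] = 5480386857784802185939 · (10/19)^{18} = 1000000000000000000/19 ≈ 5.26316e+16.


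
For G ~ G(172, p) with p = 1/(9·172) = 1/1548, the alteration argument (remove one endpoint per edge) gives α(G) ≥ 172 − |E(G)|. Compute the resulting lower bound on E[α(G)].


E[|E(G)|] = C(172, 2)·p = 14706 · (1/1548) = 19/2.
E[α(G)] ≥ n − E[|E(G)|] = 172 − 19/2 = 325/2.
Numerically: ≈ 162.500.
(This is only a lower bound; the true E[α(G)] may be larger.)

E[α(G)] ≥ 325/2 ≈ 162.500.


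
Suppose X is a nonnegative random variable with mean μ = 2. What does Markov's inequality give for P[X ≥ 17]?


μ = E[X] = 2, a = 17.
Markov: P[X ≥ 17] ≤ μ/a = (2)/17 = 2/17.
Numerically: ≈ 0.11765.
(Since a = 17 > μ = 2.00000, the bound 2/17 is < 1 and informative.)

P[X ≥ 17] ≤ 2/17 ≈ 0.11765.


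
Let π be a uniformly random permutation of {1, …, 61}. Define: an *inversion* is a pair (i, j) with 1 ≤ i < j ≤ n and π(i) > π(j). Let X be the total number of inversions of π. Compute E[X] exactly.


Write X = Σ X_I over the C(61, 2) = 1830 pairs i < j, with X_I the indicator of one inversion.
There are 1830 indicators.
For each fixed pair i < j, the values π(i) and π(j) are two distinct elements of {1, …, 61} in uniformly random order; by symmetry P[π(i) > π(j)] = 1/2.
By linearity: E[X] = 1830 · (1/2) = C(61, 2) · (1/2) = 1830/2 = 915 ≈ 915.000.

E[X] = 915 = 915.000.


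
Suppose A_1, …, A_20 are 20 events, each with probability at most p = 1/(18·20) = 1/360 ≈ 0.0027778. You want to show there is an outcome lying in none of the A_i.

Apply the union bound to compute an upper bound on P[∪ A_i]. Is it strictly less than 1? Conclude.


Union bound: P[∪_{i=1}^{20} A_i] ≤ Σ_i P[A_i] ≤ 20·p = 20·(1/360) = 1/18.
Numerically: 1/18 ≈ 0.0555556.
Is 1/18 < 1? YES.
Since P[∪ A_i] ≤ 1/18 < 1, the complement has P[∩ A_i^c] ≥ 1 − 1/18 = 17/18 > 0, so some outcome avoids every A_i.

20·p = 1/18 ≈ 0.0555556; existence CERTIFIED by the union bound.


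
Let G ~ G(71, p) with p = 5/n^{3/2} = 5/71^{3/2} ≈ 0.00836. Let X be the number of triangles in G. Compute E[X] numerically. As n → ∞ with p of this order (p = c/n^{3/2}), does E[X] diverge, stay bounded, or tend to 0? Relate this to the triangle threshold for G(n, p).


Number of potential triangles: C(71, 3) = 57155.
Each occurs with probability p³ ≈ (0.00836)³ ≈ 5.83778e-07.
By linearity: E[X] = C(71, 3)·p³ ≈ 57155 · 5.83778e-07 ≈ 0.033.
Since α = 3/2 > 1, p = c/n^{3/2} = o(1/n) is below the triangle threshold p ~ 1/n. Asymptotically E[X] ~ (c³/6)·n^{3(1−α)} = (5³/6)·n^{-1.5} → 0, so by Markov's inequality G has no triangles w.h.p.

E[X] ≈ 0.033; in regime p = Θ(1/n^{3/2}) E[X] tends to 0 (below the triangle threshold p ~ 1/n).


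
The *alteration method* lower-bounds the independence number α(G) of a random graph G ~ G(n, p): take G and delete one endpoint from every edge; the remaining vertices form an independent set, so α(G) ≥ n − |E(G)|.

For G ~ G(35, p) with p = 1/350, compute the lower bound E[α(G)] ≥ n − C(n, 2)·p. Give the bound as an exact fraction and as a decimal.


E[|E(G)|] = C(35, 2)·p = 595 · (1/350) = 17/10.
E[α(G)] ≥ n − E[|E(G)|] = 35 − 17/10 = 333/10.
Numerically: ≈ 33.3000.
(This is only a lower bound; the true E[α(G)] may be larger.)

E[α(G)] ≥ 333/10 ≈ 33.3000.


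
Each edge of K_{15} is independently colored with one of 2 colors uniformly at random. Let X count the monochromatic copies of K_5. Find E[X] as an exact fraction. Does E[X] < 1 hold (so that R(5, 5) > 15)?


E[X] = C(15, 5) · 2^{1 − 10} = 3003 · 2^{−9} = 3003/512.
As a reduced fraction: E[X] = 3003/512 ≈ 5.86523.
Is E[X] < 1? NO.
Since E[X] ≥ 1, the first-moment bound is inconclusive at n = 15; it does NOT by itself certify R(5, 5) > 15.

E[X] = 3003/512 ≈ 5.86523; E[X] ≥ 1; first-moment method inconclusive here.


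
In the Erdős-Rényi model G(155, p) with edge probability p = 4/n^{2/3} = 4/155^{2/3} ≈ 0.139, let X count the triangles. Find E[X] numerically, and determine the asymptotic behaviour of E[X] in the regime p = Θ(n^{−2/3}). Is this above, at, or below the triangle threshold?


Number of potential triangles: C(155, 3) = 608685.
Each occurs with probability p³ ≈ (0.139)³ ≈ 2.66389e-03.
By linearity: E[X] = C(155, 3)·p³ ≈ 608685 · 2.66389e-03 ≈ 1621.471.
Since α = 2/3 < 1, p = c/n^{2/3} ≫ 1/n is above the triangle threshold p ~ 1/n. Asymptotically E[X] ~ (c³/6)·n^{3(1−α)} = (4³/6)·n^{1} → ∞; triangles are abundant w.h.p.

E[X] ≈ 1621.471; in regime p = Θ(1/n^{2/3}) E[X] diverges (above the triangle threshold p ~ 1/n).


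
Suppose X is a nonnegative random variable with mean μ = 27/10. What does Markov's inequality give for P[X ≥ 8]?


μ = E[X] = 27/10, a = 8.
Markov: P[X ≥ 8] ≤ μ/a = (27/10)/8 = 27/80.
Numerically: ≈ 0.3375.
(Since a = 8 > μ = 2.7000, the bound 27/80 is < 1 and informative.)

P[X ≥ 8] ≤ 27/80 ≈ 0.3375.


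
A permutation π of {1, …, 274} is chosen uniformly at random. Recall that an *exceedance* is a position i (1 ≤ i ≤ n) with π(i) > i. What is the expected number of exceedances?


Write X = Σ_{i=1}^{274} X_i, where X_i = 1_{π(i) > i}.
For each fixed i, π(i) is uniform over {1, …, 274} (marginal of a uniform permutation), so P[π(i) > i] = (n − i)/n. Summing: Σ_{i=1}^{274} (n − i)/n = (0 + 1 + … + 273)/274 = 274(274 − 1)/(2·274) = (274 − 1)/2.
Hence E[X] = Σ_{i=1}^{274} (274 − i)/274 = 273/2 ≈ 136.5000.

E[X] = 273/2 = 136.5000.


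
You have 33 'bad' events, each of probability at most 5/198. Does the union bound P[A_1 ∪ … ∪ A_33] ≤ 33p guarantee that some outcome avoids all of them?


Union bound: P[∪_{i=1}^{33} A_i] ≤ Σ_i P[A_i] ≤ 33·p = 33·(5/198) = 5/6.
Numerically: 5/6 ≈ 0.83333.
Is 5/6 < 1? YES.
Since P[∪ A_i] ≤ 5/6 < 1, the complement has P[∩ A_i^c] ≥ 1 − 5/6 = 1/6 > 0, so some outcome avoids every A_i.

33·p = 5/6 ≈ 0.83333; existence CERTIFIED by the union bound.


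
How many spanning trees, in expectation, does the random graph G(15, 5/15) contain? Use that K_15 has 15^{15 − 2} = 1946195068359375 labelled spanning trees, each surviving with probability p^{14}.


K_15 has 15^{15 − 2} = 1946195068359375 labelled spanning trees.
For each such spanning tree H, let X_H = 1 if all 14 edges of H are present in G. Then P[X_H = 1] = p^{14} = (1/3)^{14} = 1/4782969.
By linearity of expectation: E[X] = Σ_H E[X_H] = 1946195068359375 · p^{14} = 1946195068359375 · 1/4782969 = 1220703125/3.
Numerically: E[X] ≈ 4.06901e+08.

E[X] = 1946195068359375 · (1/3)^{14} = 1220703125/3 ≈ 4.06901e+08.


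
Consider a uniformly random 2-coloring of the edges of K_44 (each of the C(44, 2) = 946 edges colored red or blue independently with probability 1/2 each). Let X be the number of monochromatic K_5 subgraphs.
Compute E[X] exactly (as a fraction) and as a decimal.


Let X = Σ_S X_S over the C(44, 5) = 1086008 subsets S of size 5, where X_S = 1 if the K_5 on S is monochromatic.
For a fixed S, the K_5 on S has C(5, 2) = 10 edges. P[all 10 edges red] = (1/2)^10, and likewise for blue, so P[monochromatic] = 2·(1/2)^10 = 2^{1 − 10} = 1/512.
By linearity of expectation: E[X] = C(44, 5) · 2^{1 − 10} = 1086008 · 1/512 = 135751/64.
Numerically: E[X] ≈ 2121.1094.

E[X] = C(44,5)·2^(1−C(5,2)) = 135751/64 ≈ 2121.1094.


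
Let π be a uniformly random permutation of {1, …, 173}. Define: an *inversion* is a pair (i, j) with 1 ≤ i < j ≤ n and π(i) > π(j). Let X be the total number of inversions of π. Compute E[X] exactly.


Write X = Σ X_I over the C(173, 2) = 14878 pairs i < j, with X_I the indicator of one inversion.
There are 14878 indicators.
For each fixed pair i < j, the values π(i) and π(j) are two distinct elements of {1, …, 173} in uniformly random order; by symmetry P[π(i) > π(j)] = 1/2.
By linearity: E[X] = 14878 · (1/2) = C(173, 2) · (1/2) = 14878/2 = 7439 ≈ 7439.000.

E[X] = 7439 = 7439.000.


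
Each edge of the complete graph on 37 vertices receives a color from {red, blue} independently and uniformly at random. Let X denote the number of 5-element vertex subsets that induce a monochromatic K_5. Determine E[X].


Let X = Σ_S X_S over the C(37, 5) = 435897 subsets S of size 5, where X_S = 1 if the K_5 on S is monochromatic.
For a fixed S, the K_5 on S has C(5, 2) = 10 edges. P[all 10 edges red] = (1/2)^10, and likewise for blue, so P[monochromatic] = 2·(1/2)^10 = 2^{1 − 10} = 1/512.
Summing: E[X] = C(37, 5) · 2^{1 − 10} = 435897 · 1/512 = 435897/512.
Numerically: E[X] ≈ 851.3613.

E[X] = C(37,5)·2^(1−C(5,2)) = 435897/512 ≈ 851.3613.


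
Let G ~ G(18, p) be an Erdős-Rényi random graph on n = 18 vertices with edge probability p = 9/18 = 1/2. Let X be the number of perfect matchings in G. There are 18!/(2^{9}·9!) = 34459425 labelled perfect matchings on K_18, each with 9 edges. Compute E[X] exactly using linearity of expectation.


K_18 has 18!/(2^{9}·9!) = 34459425 labelled perfect matchings.
For each such perfect matching H, let X_H = 1 if all 9 edges of H are present in G. Then P[X_H = 1] = p^{9} = (1/2)^{9} = 1/512.
Summing the indicators: E[X] = Σ_H E[X_H] = 34459425 · p^{9} = 34459425 · 1/512 = 34459425/512.
Numerically: E[X] ≈ 67303.6.

E[X] = 34459425 · (1/2)^{9} = 34459425/512 ≈ 67303.6.


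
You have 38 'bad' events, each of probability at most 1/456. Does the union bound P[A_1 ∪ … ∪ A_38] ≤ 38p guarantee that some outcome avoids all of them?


Union bound: P[∪_{i=1}^{38} A_i] ≤ Σ_i P[A_i] ≤ 38·p = 38·(1/456) = 1/12.
Numerically: 1/12 ≈ 0.0833.
Is 1/12 < 1? YES.
Since P[∪ A_i] ≤ 1/12 < 1, the complement has P[∩ A_i^c] ≥ 1 − 1/12 = 11/12 > 0, so some outcome avoids every A_i.

38·p = 1/12 ≈ 0.0833; existence CERTIFIED by the union bound.


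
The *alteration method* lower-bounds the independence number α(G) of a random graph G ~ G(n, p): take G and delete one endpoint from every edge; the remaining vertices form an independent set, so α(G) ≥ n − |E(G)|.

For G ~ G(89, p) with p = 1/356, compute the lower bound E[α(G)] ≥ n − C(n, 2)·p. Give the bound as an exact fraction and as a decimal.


E[|E(G)|] = C(89, 2)·p = 3916 · (1/356) = 11.
E[α(G)] ≥ n − E[|E(G)|] = 89 − 11 = 78.
Numerically: ≈ 78.000000.
(This is only a lower bound; the true E[α(G)] may be larger.)

E[α(G)] ≥ 78 ≈ 78.000000.


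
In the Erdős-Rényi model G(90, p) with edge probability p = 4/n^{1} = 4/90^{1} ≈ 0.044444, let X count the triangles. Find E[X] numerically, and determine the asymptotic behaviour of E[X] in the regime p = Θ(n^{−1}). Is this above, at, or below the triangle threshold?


Number of potential triangles: C(90, 3) = 117480.
Each occurs with probability p³ ≈ (0.044444)³ ≈ 8.7791495e-05.
By linearity: E[X] = C(90, 3)·p³ ≈ 117480 · 8.7791495e-05 ≈ 10.31374.
Here α = 1, so p = 4/n is exactly at the triangle threshold p ~ 1/n. Asymptotically E[X] → c³/6 = 4³/6 = 32/3 ≈ 10.66667, a bounded constant. In this regime the triangle count is asymptotically Poisson(c³/6).

E[X] ≈ 10.31374; in regime p = Θ(1/n^{1}) E[X] stays bounded (at the triangle threshold p ~ 1/n).


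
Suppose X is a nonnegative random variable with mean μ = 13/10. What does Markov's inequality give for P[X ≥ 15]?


μ = E[X] = 13/10, a = 15.
Markov: P[X ≥ 15] ≤ μ/a = (13/10)/15 = 13/150.
Numerically: ≈ 0.086667.
(Since a = 15 > μ = 1.300000, the bound 13/150 is < 1 and informative.)

P[X ≥ 15] ≤ 13/150 ≈ 0.086667.


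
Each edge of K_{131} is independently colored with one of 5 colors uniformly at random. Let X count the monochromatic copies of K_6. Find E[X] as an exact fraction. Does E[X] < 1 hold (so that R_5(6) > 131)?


E[X] = C(131, 6) · 5^{1 − 15} = 6249655776 · 5^{−14} = 6249655776/6103515625.
As a reduced fraction: E[X] = 6249655776/6103515625 ≈ 1.02394.
Is E[X] < 1? NO.
Since E[X] ≥ 1, the first-moment bound is inconclusive at n = 131; it does NOT by itself certify R_5(6) > 131.

E[X] = 6249655776/6103515625 ≈ 1.02394; E[X] ≥ 1; first-moment method inconclusive here.


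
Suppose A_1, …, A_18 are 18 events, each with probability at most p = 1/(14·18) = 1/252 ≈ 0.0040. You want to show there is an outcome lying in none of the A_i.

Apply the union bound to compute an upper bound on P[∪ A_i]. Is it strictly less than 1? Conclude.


Union bound: P[∪_{i=1}^{18} A_i] ≤ Σ_i P[A_i] ≤ 18·p = 18·(1/252) = 1/14.
Numerically: 1/14 ≈ 0.0714.
Is 1/14 < 1? YES.
Since P[∪ A_i] ≤ 1/14 < 1, the complement has P[∩ A_i^c] ≥ 1 − 1/14 = 13/14 > 0, so some outcome avoids every A_i.

18·p = 1/14 ≈ 0.0714; existence CERTIFIED by the union bound.


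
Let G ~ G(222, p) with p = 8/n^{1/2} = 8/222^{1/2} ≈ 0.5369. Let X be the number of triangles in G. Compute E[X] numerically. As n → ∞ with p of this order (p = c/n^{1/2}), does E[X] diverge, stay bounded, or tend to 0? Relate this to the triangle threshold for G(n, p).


Number of potential triangles: C(222, 3) = 1798940.
Each occurs with probability p³ ≈ (0.5369)³ ≈ 1.547891e-01.
By linearity: E[X] = C(222, 3)·p³ ≈ 1798940 · 1.547891e-01 ≈ 278456.3832.
Since α = 1/2 < 1, p = c/n^{1/2} ≫ 1/n is above the triangle threshold p ~ 1/n. Asymptotically E[X] ~ (c³/6)·n^{3(1−α)} = (8³/6)·n^{1.5} → ∞; triangles are abundant w.h.p.

E[X] ≈ 278456.3832; in regime p = Θ(1/n^{1/2}) E[X] diverges (above the triangle threshold p ~ 1/n).


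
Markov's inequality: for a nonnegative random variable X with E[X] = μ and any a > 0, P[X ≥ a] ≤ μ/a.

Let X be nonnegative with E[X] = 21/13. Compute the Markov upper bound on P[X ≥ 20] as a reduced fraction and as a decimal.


μ = E[X] = 21/13, a = 20.
Markov: P[X ≥ 20] ≤ μ/a = (21/13)/20 = 21/260.
Numerically: ≈ 0.081.
(Since a = 20 > μ = 1.615, the bound 21/260 is < 1 and informative.)

P[X ≥ 20] ≤ 21/260 ≈ 0.081.


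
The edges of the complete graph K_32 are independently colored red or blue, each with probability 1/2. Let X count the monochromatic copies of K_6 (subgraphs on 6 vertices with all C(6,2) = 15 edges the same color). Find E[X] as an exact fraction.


Let X = Σ_S X_S over the C(32, 6) = 906192 subsets S of size 6, where X_S = 1 if the K_6 on S is monochromatic.
For a fixed S, the K_6 on S has C(6, 2) = 15 edges. P[all 15 edges red] = (1/2)^15, and likewise for blue, so P[monochromatic] = 2·(1/2)^15 = 2^{1 − 15} = 1/16384.
By linearity: E[X] = C(32, 6) · 2^{1 − 15} = 906192 · 1/16384 = 56637/1024.
Numerically: E[X] ≈ 55.309570.

E[X] = C(32,6)·2^(1−C(6,2)) = 56637/1024 ≈ 55.309570.


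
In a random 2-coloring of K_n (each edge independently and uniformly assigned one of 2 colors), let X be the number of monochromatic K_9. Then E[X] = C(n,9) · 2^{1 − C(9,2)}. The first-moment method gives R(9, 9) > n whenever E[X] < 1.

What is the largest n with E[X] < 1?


We need C(n, 9) · 2^{1 − 36} < 1, i.e. C(n, 9) < 2^{36 − 1} = 34359738368.
Check values of n near the boundary:
  n = 62: C(62, 9) = 20286591270; 20286591270 < 34359738368? YES
  n = 63: C(63, 9) = 23667689815; 23667689815 < 34359738368? YES
  n = 64: C(64, 9) = 27540584512; 27540584512 < 34359738368? YES
  n = 65: C(65, 9) = 31966749880; 31966749880 < 34359738368? YES
  n = 66: C(66, 9) = 37014131440; 37014131440 < 34359738368? NO
  n = 67: C(67, 9) = 42757703560; 42757703560 < 34359738368? NO
  n = 68: C(68, 9) = 49280065120; 49280065120 < 34359738368? NO
The largest n with C(n, 9) < 34359738368 is n = 65 (where E[X] = 3995843735/4294967296 ≈ 0.930). Hence R(9, 9) > 65, i.e. R(9, 9) ≥ 66.

Largest n = 65; hence R(9, 9) > 65.


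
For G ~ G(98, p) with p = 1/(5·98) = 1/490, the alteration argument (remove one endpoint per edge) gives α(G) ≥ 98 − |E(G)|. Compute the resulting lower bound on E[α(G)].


E[|E(G)|] = C(98, 2)·p = 4753 · (1/490) = 97/10.
E[α(G)] ≥ n − E[|E(G)|] = 98 − 97/10 = 883/10.
Numerically: ≈ 88.300.
(This is only a lower bound; the true E[α(G)] may be larger.)

E[α(G)] ≥ 883/10 ≈ 88.300.


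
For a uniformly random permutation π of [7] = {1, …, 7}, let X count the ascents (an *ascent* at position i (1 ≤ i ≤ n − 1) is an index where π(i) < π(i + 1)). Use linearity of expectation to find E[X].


Write X = Σ X_I over i = 1, …, 6, with X_I the indicator of one ascent.
There are 6 indicators.
For each fixed i, the pair (π(i), π(i+1)) is a uniformly random ordered pair of distinct values from {1, …, 7}; by symmetry P[π(i) < π(i+1)] = 1/2.
By linearity: E[X] = 6 · (1/2) = (7 − 1) · (1/2) = 3 ≈ 3.000.

E[X] = 3 = 3.000.


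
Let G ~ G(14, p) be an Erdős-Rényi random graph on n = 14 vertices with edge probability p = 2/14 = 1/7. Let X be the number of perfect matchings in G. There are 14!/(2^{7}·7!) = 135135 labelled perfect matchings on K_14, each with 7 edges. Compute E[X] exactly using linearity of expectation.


K_14 has 14!/(2^{7}·7!) = 135135 labelled perfect matchings.
For each such perfect matching H, let X_H = 1 if all 7 edges of H are present in G. Then P[X_H = 1] = p^{7} = (1/7)^{7} = 1/823543.
By linearity: E[X] = Σ_H E[X_H] = 135135 · p^{7} = 135135 · 1/823543 = 19305/117649.
Numerically: E[X] ≈ 0.16409.

E[X] = 135135 · (1/7)^{7} = 19305/117649 ≈ 0.16409.


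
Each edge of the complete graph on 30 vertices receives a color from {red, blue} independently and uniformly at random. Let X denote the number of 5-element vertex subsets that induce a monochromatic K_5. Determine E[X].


Let X = Σ_S X_S over the C(30, 5) = 142506 subsets S of size 5, where X_S = 1 if the K_5 on S is monochromatic.
For a fixed S, the K_5 on S has C(5, 2) = 10 edges. P[all 10 edges red] = (1/2)^10, and likewise for blue, so P[monochromatic] = 2·(1/2)^10 = 2^{1 − 10} = 1/512.
By linearity of expectation: E[X] = C(30, 5) · 2^{1 − 10} = 142506 · 1/512 = 71253/256.
Numerically: E[X] ≈ 278.3320.

E[X] = C(30,5)·2^(1−C(5,2)) = 71253/256 ≈ 278.3320.


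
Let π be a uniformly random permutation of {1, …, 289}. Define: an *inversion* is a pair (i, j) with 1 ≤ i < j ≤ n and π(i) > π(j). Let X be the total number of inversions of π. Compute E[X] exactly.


Write X = Σ X_I over the C(289, 2) = 41616 pairs i < j, with X_I the indicator of one inversion.
There are 41616 indicators.
For each fixed pair i < j, the values π(i) and π(j) are two distinct elements of {1, …, 289} in uniformly random order; by symmetry P[π(i) > π(j)] = 1/2.
By linearity: E[X] = 41616 · (1/2) = C(289, 2) · (1/2) = 41616/2 = 20808 ≈ 20808.00000.

E[X] = 20808 = 20808.00000.


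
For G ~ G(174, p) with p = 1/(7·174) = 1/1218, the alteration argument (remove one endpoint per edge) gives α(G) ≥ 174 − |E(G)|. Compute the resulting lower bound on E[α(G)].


E[|E(G)|] = C(174, 2)·p = 15051 · (1/1218) = 173/14.
E[α(G)] ≥ n − E[|E(G)|] = 174 − 173/14 = 2263/14.
Numerically: ≈ 161.6429.
(This is only a lower bound; the true E[α(G)] may be larger.)

E[α(G)] ≥ 2263/14 ≈ 161.6429.


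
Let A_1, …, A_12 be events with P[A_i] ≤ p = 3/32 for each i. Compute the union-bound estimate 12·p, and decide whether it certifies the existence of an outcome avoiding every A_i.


Union bound: P[∪_{i=1}^{12} A_i] ≤ Σ_i P[A_i] ≤ 12·p = 12·(3/32) = 9/8.
Numerically: 9/8 ≈ 1.1250.
Is 9/8 < 1? NO.
Since the bound 9/8 is ≥ 1, the union bound is uninformative here; it does NOT by itself certify existence.

12·p = 9/8 ≈ 1.1250; existence NOT certified by the union bound.


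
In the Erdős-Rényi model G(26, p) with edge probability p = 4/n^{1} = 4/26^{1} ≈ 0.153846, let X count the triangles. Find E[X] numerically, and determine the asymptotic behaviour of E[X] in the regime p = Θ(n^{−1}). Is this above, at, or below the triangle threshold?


Number of potential triangles: C(26, 3) = 2600.
Each occurs with probability p³ ≈ (0.153846)³ ≈ 3.64132909e-03.
By linearity: E[X] = C(26, 3)·p³ ≈ 2600 · 3.64132909e-03 ≈ 9.467456.
Here α = 1, so p = 4/n is exactly at the triangle threshold p ~ 1/n. Asymptotically E[X] → c³/6 = 4³/6 = 32/3 ≈ 10.666667, a bounded constant. In this regime the triangle count is asymptotically Poisson(c³/6).

E[X] ≈ 9.467456; in regime p = Θ(1/n^{1}) E[X] stays bounded (at the triangle threshold p ~ 1/n).


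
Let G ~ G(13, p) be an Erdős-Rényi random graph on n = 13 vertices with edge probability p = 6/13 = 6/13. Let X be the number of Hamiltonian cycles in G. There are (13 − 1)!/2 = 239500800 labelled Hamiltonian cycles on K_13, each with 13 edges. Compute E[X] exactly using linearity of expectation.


K_13 has (13 − 1)!/2 = 239500800 labelled Hamiltonian cycles.
For each such Hamiltonian cycle H, let X_H = 1 if all 13 edges of H are present in G. Then P[X_H = 1] = p^{13} = (6/13)^{13} = 13060694016/302875106592253.
By linearity of expectation: E[X] = Σ_H E[X_H] = 239500800 · p^{13} = 239500800 · 13060694016/302875106592253 = 3128046665387212800/302875106592253.
Numerically: E[X] ≈ 10327.8.

E[X] = 239500800 · (6/13)^{13} = 3128046665387212800/302875106592253 ≈ 10327.8.


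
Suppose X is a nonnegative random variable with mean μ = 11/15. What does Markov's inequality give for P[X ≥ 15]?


μ = E[X] = 11/15, a = 15.
Markov: P[X ≥ 15] ≤ μ/a = (11/15)/15 = 11/225.
Numerically: ≈ 0.049.
(Since a = 15 > μ = 0.733, the bound 11/225 is < 1 and informative.)

P[X ≥ 15] ≤ 11/225 ≈ 0.049.


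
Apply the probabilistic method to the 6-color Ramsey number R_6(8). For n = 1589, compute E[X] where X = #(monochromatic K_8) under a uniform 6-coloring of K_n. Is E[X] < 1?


E[X] = C(1589, 8) · 6^{1 − 28} = 990389025825605844438 · 6^{−27} = 990389025825605844438/1023490369077469249536.
As a reduced fraction: E[X] = 165064837637600974073/170581728179578208256 ≈ 0.96766.
Is E[X] < 1? YES.
Since E[X] < 1, there exists a 6-coloring of K_{1589} with no monochromatic K_8; hence R_6(8) > 1589.

E[X] = 165064837637600974073/170581728179578208256 ≈ 0.96766; E[X] < 1, so R_6(8) > 1589.


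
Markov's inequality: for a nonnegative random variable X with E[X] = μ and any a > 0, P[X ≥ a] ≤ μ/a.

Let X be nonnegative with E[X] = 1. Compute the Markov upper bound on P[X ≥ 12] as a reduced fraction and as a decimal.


μ = E[X] = 1, a = 12.
Markov: P[X ≥ 12] ≤ μ/a = (1)/12 = 1/12.
Numerically: ≈ 0.083333.
(Since a = 12 > μ = 1.000000, the bound 1/12 is < 1 and informative.)

P[X ≥ 12] ≤ 1/12 ≈ 0.083333.


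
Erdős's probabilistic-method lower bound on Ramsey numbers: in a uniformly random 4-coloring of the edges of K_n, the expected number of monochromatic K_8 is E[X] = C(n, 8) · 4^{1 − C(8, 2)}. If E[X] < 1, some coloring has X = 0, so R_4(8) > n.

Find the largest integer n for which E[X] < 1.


We need C(n, 8) · 4^{1 − 28} < 1, i.e. C(n, 8) < 4^{28 − 1} = 18014398509481984.
Check values of n near the boundary:
  n = 406: C(406, 8) = 17082453897995850; 17082453897995850 < 18014398509481984? YES
  n = 407: C(407, 8) = 17424959239309050; 17424959239309050 < 18014398509481984? YES
  n = 408: C(408, 8) = 17773458424095231; 17773458424095231 < 18014398509481984? YES
  n = 409: C(409, 8) = 18128041135797879; 18128041135797879 < 18014398509481984? NO
The largest n with C(n, 8) < 18014398509481984 is n = 408 (where E[X] = 17773458424095231/18014398509481984 ≈ 0.986625). Hence R_4(8) > 408, i.e. R_4(8) ≥ 409.

Largest n = 408; hence R_4(8) > 408.


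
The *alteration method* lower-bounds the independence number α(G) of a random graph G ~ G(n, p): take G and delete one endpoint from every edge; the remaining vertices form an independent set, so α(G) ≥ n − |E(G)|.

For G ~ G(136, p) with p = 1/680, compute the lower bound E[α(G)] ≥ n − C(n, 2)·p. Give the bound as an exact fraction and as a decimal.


E[|E(G)|] = C(136, 2)·p = 9180 · (1/680) = 27/2.
E[α(G)] ≥ n − E[|E(G)|] = 136 − 27/2 = 245/2.
Numerically: ≈ 122.50000.
(This is only a lower bound; the true E[α(G)] may be larger.)

E[α(G)] ≥ 245/2 ≈ 122.50000.


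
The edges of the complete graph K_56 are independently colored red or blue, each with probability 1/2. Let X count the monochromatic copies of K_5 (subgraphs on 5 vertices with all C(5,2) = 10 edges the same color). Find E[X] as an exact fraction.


Let X = Σ_S X_S over the C(56, 5) = 3819816 subsets S of size 5, where X_S = 1 if the K_5 on S is monochromatic.
For a fixed S, the K_5 on S has C(5, 2) = 10 edges. P[all 10 edges red] = (1/2)^10, and likewise for blue, so P[monochromatic] = 2·(1/2)^10 = 2^{1 − 10} = 1/512.
By linearity: E[X] = C(56, 5) · 2^{1 − 10} = 3819816 · 1/512 = 477477/64.
Numerically: E[X] ≈ 7460.57812.

E[X] = C(56,5)·2^(1−C(5,2)) = 477477/64 ≈ 7460.57812.


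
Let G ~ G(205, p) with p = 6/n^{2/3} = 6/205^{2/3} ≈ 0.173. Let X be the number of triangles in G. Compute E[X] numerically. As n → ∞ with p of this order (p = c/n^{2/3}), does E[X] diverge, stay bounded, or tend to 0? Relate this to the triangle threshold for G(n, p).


Number of potential triangles: C(205, 3) = 1414910.
Each occurs with probability p³ ≈ (0.173)³ ≈ 5.13980e-03.
By linearity: E[X] = C(205, 3)·p³ ≈ 1414910 · 5.13980e-03 ≈ 7272.351.
Since α = 2/3 < 1, p = c/n^{2/3} ≫ 1/n is above the triangle threshold p ~ 1/n. Asymptotically E[X] ~ (c³/6)·n^{3(1−α)} = (6³/6)·n^{1} → ∞; triangles are abundant w.h.p.

E[X] ≈ 7272.351; in regime p = Θ(1/n^{2/3}) E[X] diverges (above the triangle threshold p ~ 1/n).
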